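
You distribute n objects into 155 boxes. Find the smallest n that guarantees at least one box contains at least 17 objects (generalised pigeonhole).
n = (17 − 1)·155 + 1 = 2481

By the generalised pigeonhole principle, to guarantee some box contains ≥ r objects we need more than (r − 1) · k objects total. Threshold: n = (r − 1) · k + 1. With r = 17 and k = 155: n = 16 · 155 + 1 = 2480 + 1 = 2481. For n = 2480 = 16 · 155, we can put exactly 16 objects in every box, avoiding 17 in any single one — so 2481 is tight.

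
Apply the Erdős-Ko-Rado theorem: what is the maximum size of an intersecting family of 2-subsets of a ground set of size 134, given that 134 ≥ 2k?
max |F| = C(133, 1) = 133

Erdős-Ko-Rado (1961): when n ≥ 2k, max |F| = C(n−1, k−1). The bound is attained by the star {A : i ∈ A} for any fixed i ∈ [n]. Here C(134−1, 2−1) = C(133, 1) = 133.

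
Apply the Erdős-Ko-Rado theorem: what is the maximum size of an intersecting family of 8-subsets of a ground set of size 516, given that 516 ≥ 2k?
max |F| = C(515, 7) = 1829936401234560

The Erdős-Ko-Rado theorem states: for n ≥ 2k, an intersecting family of k-subsets of an n-element set has size at most C(n − 1, k − 1), with equality for 'star' families {A ⊆ [n] : |A| = k, i ∈ A} (fix an element i). For n = 516, k = 8: C(515, 7) = 1829936401234560.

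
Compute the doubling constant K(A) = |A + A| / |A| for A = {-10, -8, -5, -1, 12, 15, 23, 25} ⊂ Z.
K = |A + A| / |A| = 33/8

Enumerate A + A = {a + b : a, b ∈ A}. With |A| = 8, there are |A|^2 = 64 ordered sum pairs; collecting distinct values, A + A = {-20, -18, -16, -15, -13, -11, -10, -9, -6, -2, 2, 4, 5, 7, 10, 11, 13, 14, 15, 17, 18, 20, 22, 24, 27, 30, 35, 37, 38, 40, 46, 48, 50}, so |A + A| = 33. Thus K = 33/8. For comparison, the minimum possible |A + A| over all 8-element sets is 2·8 − 1 = 15 (so min K = 15/8), attained only by arithmetic progressions.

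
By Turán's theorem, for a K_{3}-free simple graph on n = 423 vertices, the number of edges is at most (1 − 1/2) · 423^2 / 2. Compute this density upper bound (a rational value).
Turán density bound = (1/2) · 423^2/2 = 178929/4 ≈ 44732.25

Turán's theorem: ex(n, K_{r+1}) is achieved by the complete r-partite Turán graph T(n, r) with parts as balanced as possible, and is at most (1 − 1/r) · n^2/2. For r = 2, n = 423: the density bound is (1/2) · 178929/2 = 178929/4 ≈ 44732.25. The integer-valued extremum is e(T(423, 2)) = 44732, which is strictly less than the density bound 178929/4 since 2 ∤ 423 (the parts of T(423, 2) cannot all be equal).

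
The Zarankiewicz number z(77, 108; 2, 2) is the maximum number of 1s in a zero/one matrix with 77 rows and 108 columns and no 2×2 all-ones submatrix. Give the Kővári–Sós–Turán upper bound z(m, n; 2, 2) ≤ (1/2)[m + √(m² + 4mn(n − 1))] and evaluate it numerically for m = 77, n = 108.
z(77, 108; 2, 2) ≤ (1/2)[77 + √(77² + 4·77·108·107)] = (1/2)[77 + √3565177] = 982.5838

Kővári–Sós–Turán: let r_1, ..., r_77 be the row sums and z = Σ r_i the total number of 1s. Each pair of columns can share at most one row with both entries 1 (else a 2×2 all-ones block appears), so Σ_i C(r_i, 2) ≤ C(108, 2) = 5778. By convexity Σ_i C(r_i, 2) ≥ 77·C(z/77, 2) = z(z − 77)/(2·77), giving z² − 77z − 77·108·107 ≤ 0 and hence z ≤ (1/2)[77 + √(5929 + 4·889812)] = (1/2)[77 + √3565177] ≈ (1/2)(77 + 1888.1676) = 982.5838.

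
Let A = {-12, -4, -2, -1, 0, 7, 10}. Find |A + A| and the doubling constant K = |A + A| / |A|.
K = |A + A| / |A| = 23/7

Enumerate A + A = {a + b : a, b ∈ A}. With |A| = 7, there are |A|^2 = 49 ordered sum pairs; collecting distinct values, A + A = {-24, -16, -14, -13, -12, -8, -6, -5, -4, -3, -2, -1, 0, 3, 5, 6, 7, 8, 9, 10, 14, 17, 20}, so |A + A| = 23. Thus K = 23/7. For comparison, the minimum possible |A + A| over all 7-element sets is 2·7 − 1 = 13 (so min K = 13/7), attained only by arithmetic progressions.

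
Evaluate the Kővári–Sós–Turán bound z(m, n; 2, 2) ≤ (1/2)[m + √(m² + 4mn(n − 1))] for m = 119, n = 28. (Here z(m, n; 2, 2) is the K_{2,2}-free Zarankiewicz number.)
z(119, 28; 2, 2) ≤ (1/2)[119 + √(119² + 4·119·28·27)] = (1/2)[119 + √374017] = 365.2846

Kővári–Sós–Turán: let r_1, ..., r_119 be the row sums and z = Σ r_i the total number of 1s. Each pair of columns can share at most one row with both entries 1 (else a 2×2 all-ones block appears), so Σ_i C(r_i, 2) ≤ C(28, 2) = 378. By convexity Σ_i C(r_i, 2) ≥ 119·C(z/119, 2) = z(z − 119)/(2·119), giving z² − 119z − 119·28·27 ≤ 0 and hence z ≤ (1/2)[119 + √(14161 + 4·89964)] = (1/2)[119 + √374017] ≈ (1/2)(119 + 611.5693) = 365.2846.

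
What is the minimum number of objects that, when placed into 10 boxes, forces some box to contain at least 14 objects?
n = (14 − 1)·10 + 1 = 131

By the generalised pigeonhole principle, to guarantee some box contains ≥ r objects we need more than (r − 1) · k objects total. Threshold: n = (r − 1) · k + 1. With r = 14 and k = 10: n = 13 · 10 + 1 = 130 + 1 = 131. For n = 130 = 13 · 10, we can put exactly 13 objects in every box, avoiding 14 in any single one — so 131 is tight.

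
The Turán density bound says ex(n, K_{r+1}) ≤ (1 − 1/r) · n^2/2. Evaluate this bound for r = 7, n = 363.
Turán density bound = (6/7) · 363^2/2 = 395307/7 ≈ 56472.4286

Turán's theorem: ex(n, K_{r+1}) is achieved by the complete r-partite Turán graph T(n, r) with parts as balanced as possible, and is at most (1 − 1/r) · n^2/2. For r = 7, n = 363: the density bound is (6/7) · 131769/2 = 395307/7 ≈ 56472.4286. The integer-valued extremum is e(T(363, 7)) = 56472, which is strictly less than the density bound 395307/7 since 7 ∤ 363 (the parts of T(363, 7) cannot all be equal).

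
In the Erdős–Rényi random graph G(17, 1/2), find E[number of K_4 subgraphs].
E[# K_4] = C(17, 4) · (1/2)^C(4, 2) = 2380 / 2^6 = 595/16 = 37.1875

For each 4-subset S of vertices (there are C(17, 4) = 2380 such S), let X_S = 1 if S induces a K_4 (all C(4, 2) = 6 edges present). Then P(X_S = 1) = (1/2)^6 = 1/64. By linearity of expectation, E[# K_4] = C(17, 4) · (1/2)^6 = 2380 / 64 = 595/16 = 37.1875.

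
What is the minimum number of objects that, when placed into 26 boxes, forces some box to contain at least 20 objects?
n = (20 − 1)·26 + 1 = 495

By the generalised pigeonhole principle, to guarantee some box contains ≥ r objects we need more than (r − 1) · k objects total. Threshold: n = (r − 1) · k + 1. With r = 20 and k = 26: n = 19 · 26 + 1 = 494 + 1 = 495. For n = 494 = 19 · 26, we can put exactly 19 objects in every box, avoiding 20 in any single one — so 495 is tight.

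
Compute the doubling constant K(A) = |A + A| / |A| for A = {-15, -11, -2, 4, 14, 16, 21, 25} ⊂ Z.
K = |A + A| / |A| = 34/8 = 17/4

Enumerate A + A = {a + b : a, b ∈ A}. With |A| = 8, there are |A|^2 = 64 ordered sum pairs; collecting distinct values, A + A = {-30, -26, -22, -17, -13, -11, -7, -4, -1, 1, 2, 3, 5, 6, 8, 10, 12, 14, 18, 19, 20, 23, 25, 28, 29, 30, 32, 35, 37, 39, 41, 42, 46, 50}, so |A + A| = 34. Thus K = 34/8 = 17/4. For comparison, the minimum possible |A + A| over all 8-element sets is 2·8 − 1 = 15 (so min K = 15/8), attained only by arithmetic progressions.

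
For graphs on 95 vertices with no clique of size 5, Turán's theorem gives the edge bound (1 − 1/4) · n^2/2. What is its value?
Turán density bound = (3/4) · 95^2/2 = 27075/8 ≈ 3384.375

Turán's theorem: ex(n, K_{r+1}) is achieved by the complete r-partite Turán graph T(n, r) with parts as balanced as possible, and is at most (1 − 1/r) · n^2/2. For r = 4, n = 95: the density bound is (3/4) · 9025/2 = 27075/8 ≈ 3384.375. The integer-valued extremum is e(T(95, 4)) = 3384, which is strictly less than the density bound 27075/8 since 4 ∤ 95 (the parts of T(95, 4) cannot all be equal).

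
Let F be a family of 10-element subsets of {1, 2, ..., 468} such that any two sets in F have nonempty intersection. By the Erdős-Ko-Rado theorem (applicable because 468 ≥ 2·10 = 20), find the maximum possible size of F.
max |F| = C(467, 9) = 2694046621027065810

Erdős-Ko-Rado (1961): when n ≥ 2k, max |F| = C(n−1, k−1). The bound is attained by the star {A : i ∈ A} for any fixed i ∈ [n]. Here C(468−1, 10−1) = C(467, 9) = 2694046621027065810.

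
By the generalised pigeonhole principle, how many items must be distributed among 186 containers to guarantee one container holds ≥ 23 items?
n = (23 − 1)·186 + 1 = 4093

By the generalised pigeonhole principle, to guarantee some box contains ≥ r objects we need more than (r − 1) · k objects total. Threshold: n = (r − 1) · k + 1. With r = 23 and k = 186: n = 22 · 186 + 1 = 4092 + 1 = 4093. For n = 4092 = 22 · 186, we can put exactly 22 objects in every box, avoiding 23 in any single one — so 4093 is tight.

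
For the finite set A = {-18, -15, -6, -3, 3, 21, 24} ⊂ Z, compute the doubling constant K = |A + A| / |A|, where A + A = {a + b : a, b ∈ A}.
K = |A + A| / |A| = 23/7

Enumerate A + A = {a + b : a, b ∈ A}. With |A| = 7, there are |A|^2 = 49 ordered sum pairs; collecting distinct values, A + A = {-36, -33, -30, -24, -21, -18, -15, -12, -9, -6, -3, 0, 3, 6, 9, 15, 18, 21, 24, 27, 42, 45, 48}, so |A + A| = 23. Thus K = 23/7. For comparison, the minimum possible |A + A| over all 7-element sets is 2·7 − 1 = 13 (so min K = 13/7), attained only by arithmetic progressions.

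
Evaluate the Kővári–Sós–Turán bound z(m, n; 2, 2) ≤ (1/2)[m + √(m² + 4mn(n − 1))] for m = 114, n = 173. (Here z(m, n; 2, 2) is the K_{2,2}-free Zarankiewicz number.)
z(114, 173; 2, 2) ≤ (1/2)[114 + √(114² + 4·114·173·172)] = (1/2)[114 + √13581732] = 1899.6701

Kővári–Sós–Turán: let r_1, ..., r_114 be the row sums and z = Σ r_i the total number of 1s. Each pair of columns can share at most one row with both entries 1 (else a 2×2 all-ones block appears), so Σ_i C(r_i, 2) ≤ C(173, 2) = 14878. By convexity Σ_i C(r_i, 2) ≥ 114·C(z/114, 2) = z(z − 114)/(2·114), giving z² − 114z − 114·173·172 ≤ 0 and hence z ≤ (1/2)[114 + √(12996 + 4·3392184)] = (1/2)[114 + √13581732] ≈ (1/2)(114 + 3685.3401) = 1899.6701.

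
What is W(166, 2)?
W(166, 2) = 166 + 1 = 167

A 2-term AP is any pair of integers, so a monochromatic 2-AP exists iff some colour is used at least twice. With 166 colours, the colouring i ↦ i on {1, ..., 166} uses each colour once, avoiding any monochromatic pair, so W(166, 2) > 166. For {1, ..., 167}, pigeonhole forces two integers of the same colour, which form a monochromatic 2-AP. Hence W(166, 2) = 167.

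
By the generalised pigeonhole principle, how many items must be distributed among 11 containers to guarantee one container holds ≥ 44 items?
n = (44 − 1)·11 + 1 = 474

By the generalised pigeonhole principle, to guarantee some box contains ≥ r objects we need more than (r − 1) · k objects total. Threshold: n = (r − 1) · k + 1. With r = 44 and k = 11: n = 43 · 11 + 1 = 473 + 1 = 474. For n = 473 = 43 · 11, we can put exactly 43 objects in every box, avoiding 44 in any single one — so 474 is tight.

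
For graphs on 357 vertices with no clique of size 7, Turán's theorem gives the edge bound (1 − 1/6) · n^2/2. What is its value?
Turán density bound = (5/6) · 357^2/2 = 212415/4 ≈ 53103.75

Turán's theorem: ex(n, K_{r+1}) is achieved by the complete r-partite Turán graph T(n, r) with parts as balanced as possible, and is at most (1 − 1/r) · n^2/2. For r = 6, n = 357: the density bound is (5/6) · 127449/2 = 212415/4 ≈ 53103.75. The integer-valued extremum is e(T(357, 6)) = 53103, which is strictly less than the density bound 212415/4 since 6 ∤ 357 (the parts of T(357, 6) cannot all be equal).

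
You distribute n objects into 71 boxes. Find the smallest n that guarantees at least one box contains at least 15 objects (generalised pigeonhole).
n = (15 − 1)·71 + 1 = 995

By the generalised pigeonhole principle, to guarantee some box contains ≥ r objects we need more than (r − 1) · k objects total. Threshold: n = (r − 1) · k + 1. With r = 15 and k = 71: n = 14 · 71 + 1 = 994 + 1 = 995. For n = 994 = 14 · 71, we can put exactly 14 objects in every box, avoiding 15 in any single one — so 995 is tight.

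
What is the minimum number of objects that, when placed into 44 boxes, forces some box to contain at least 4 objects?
n = (4 − 1)·44 + 1 = 133

By the generalised pigeonhole principle, to guarantee some box contains ≥ r objects we need more than (r − 1) · k objects total. Threshold: n = (r − 1) · k + 1. With r = 4 and k = 44: n = 3 · 44 + 1 = 132 + 1 = 133. For n = 132 = 3 · 44, we can put exactly 3 objects in every box, avoiding 4 in any single one — so 133 is tight.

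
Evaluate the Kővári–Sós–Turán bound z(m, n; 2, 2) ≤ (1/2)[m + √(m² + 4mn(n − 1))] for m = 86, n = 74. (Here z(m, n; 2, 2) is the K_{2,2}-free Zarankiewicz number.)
z(86, 74; 2, 2) ≤ (1/2)[86 + √(86² + 4·86·74·73)] = (1/2)[86 + √1865684] = 725.9502

Kővári–Sós–Turán: let r_1, ..., r_86 be the row sums and z = Σ r_i the total number of 1s. Each pair of columns can share at most one row with both entries 1 (else a 2×2 all-ones block appears), so Σ_i C(r_i, 2) ≤ C(74, 2) = 2701. By convexity Σ_i C(r_i, 2) ≥ 86·C(z/86, 2) = z(z − 86)/(2·86), giving z² − 86z − 86·74·73 ≤ 0 and hence z ≤ (1/2)[86 + √(7396 + 4·464572)] = (1/2)[86 + √1865684] ≈ (1/2)(86 + 1365.9004) = 725.9502.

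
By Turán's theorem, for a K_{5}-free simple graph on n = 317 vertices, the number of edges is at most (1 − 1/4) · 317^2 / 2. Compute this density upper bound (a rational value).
Turán density bound = (3/4) · 317^2/2 = 301467/8 ≈ 37683.375

Turán's theorem: ex(n, K_{r+1}) is achieved by the complete r-partite Turán graph T(n, r) with parts as balanced as possible, and is at most (1 − 1/r) · n^2/2. For r = 4, n = 317: the density bound is (3/4) · 100489/2 = 301467/8 ≈ 37683.375. The integer-valued extremum is e(T(317, 4)) = 37683, which is strictly less than the density bound 301467/8 since 4 ∤ 317 (the parts of T(317, 4) cannot all be equal).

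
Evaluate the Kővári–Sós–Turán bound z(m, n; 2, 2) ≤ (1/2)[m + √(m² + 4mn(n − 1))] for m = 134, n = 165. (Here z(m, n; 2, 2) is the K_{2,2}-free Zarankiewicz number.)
z(134, 165; 2, 2) ≤ (1/2)[134 + √(134² + 4·134·165·164)] = (1/2)[134 + √14522116] = 1972.3947

Kővári–Sós–Turán: let r_1, ..., r_134 be the row sums and z = Σ r_i the total number of 1s. Each pair of columns can share at most one row with both entries 1 (else a 2×2 all-ones block appears), so Σ_i C(r_i, 2) ≤ C(165, 2) = 13530. By convexity Σ_i C(r_i, 2) ≥ 134·C(z/134, 2) = z(z − 134)/(2·134), giving z² − 134z − 134·165·164 ≤ 0 and hence z ≤ (1/2)[134 + √(17956 + 4·3626040)] = (1/2)[134 + √14522116] ≈ (1/2)(134 + 3810.7894) = 1972.3947.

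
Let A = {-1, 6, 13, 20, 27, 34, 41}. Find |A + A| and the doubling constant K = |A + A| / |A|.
K = |A + A| / |A| = 13/7

Enumerate A + A = {a + b : a, b ∈ A}. With |A| = 7, there are |A|^2 = 49 ordered sum pairs; collecting distinct values, A + A = {-2, 5, 12, 19, 26, 33, 40, 47, 54, 61, 68, 75, 82}, so |A + A| = 13. Thus K = 13/7. Here |A + A| = 2|A| − 1 = 13, the minimum possible — so K = 13/7 is minimal, which holds iff A is an arithmetic progression.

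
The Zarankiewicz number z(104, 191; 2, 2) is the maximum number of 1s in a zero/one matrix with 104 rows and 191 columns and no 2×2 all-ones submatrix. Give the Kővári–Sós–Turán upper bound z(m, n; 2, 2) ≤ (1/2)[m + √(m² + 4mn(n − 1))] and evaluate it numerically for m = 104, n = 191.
z(104, 191; 2, 2) ≤ (1/2)[104 + √(104² + 4·104·191·190)] = (1/2)[104 + √15107456] = 1995.4156

Kővári–Sós–Turán: let r_1, ..., r_104 be the row sums and z = Σ r_i the total number of 1s. Each pair of columns can share at most one row with both entries 1 (else a 2×2 all-ones block appears), so Σ_i C(r_i, 2) ≤ C(191, 2) = 18145. By convexity Σ_i C(r_i, 2) ≥ 104·C(z/104, 2) = z(z − 104)/(2·104), giving z² − 104z − 104·191·190 ≤ 0 and hence z ≤ (1/2)[104 + √(10816 + 4·3774160)] = (1/2)[104 + √15107456] ≈ (1/2)(104 + 3886.8311) = 1995.4156.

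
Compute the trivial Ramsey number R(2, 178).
R(2, 178) = 178

R(2, k) = k for all k ≥ 2: in a 2-colouring of K_k, either some edge is red (a red K_2) or all edges are blue (a blue K_k). And K_{177} coloured all-blue has no blue K_178, so R(2, 178) > 177. Hence R(2, 178) = 178.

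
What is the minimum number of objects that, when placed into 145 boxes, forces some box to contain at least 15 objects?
n = (15 − 1)·145 + 1 = 2031

By the generalised pigeonhole principle, to guarantee some box contains ≥ r objects we need more than (r − 1) · k objects total. Threshold: n = (r − 1) · k + 1. With r = 15 and k = 145: n = 14 · 145 + 1 = 2030 + 1 = 2031. For n = 2030 = 14 · 145, we can put exactly 14 objects in every box, avoiding 15 in any single one — so 2031 is tight.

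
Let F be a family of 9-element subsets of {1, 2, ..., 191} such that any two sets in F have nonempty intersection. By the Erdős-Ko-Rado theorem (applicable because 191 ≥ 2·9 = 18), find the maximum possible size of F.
max |F| = C(190, 8) = 36278383117185

Erdős-Ko-Rado (1961): when n ≥ 2k, max |F| = C(n−1, k−1). The bound is attained by the star {A : i ∈ A} for any fixed i ∈ [n]. Here C(191−1, 9−1) = C(190, 8) = 36278383117185.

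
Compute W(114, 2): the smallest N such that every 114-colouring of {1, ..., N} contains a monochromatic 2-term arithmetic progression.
W(114, 2) = 114 + 1 = 115

A 2-term AP is any pair of integers, so a monochromatic 2-AP exists iff some colour is used at least twice. With 114 colours, the colouring i ↦ i on {1, ..., 114} uses each colour once, avoiding any monochromatic pair, so W(114, 2) > 114. For {1, ..., 115}, pigeonhole forces two integers of the same colour, which form a monochromatic 2-AP. Hence W(114, 2) = 115.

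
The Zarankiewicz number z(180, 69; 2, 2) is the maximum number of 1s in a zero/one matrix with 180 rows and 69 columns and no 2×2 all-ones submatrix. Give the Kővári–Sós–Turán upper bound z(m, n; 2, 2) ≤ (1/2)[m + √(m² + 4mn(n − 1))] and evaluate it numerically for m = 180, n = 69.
z(180, 69; 2, 2) ≤ (1/2)[180 + √(180² + 4·180·69·68)] = (1/2)[180 + √3410640] = 1013.3959

Kővári–Sós–Turán: let r_1, ..., r_180 be the row sums and z = Σ r_i the total number of 1s. Each pair of columns can share at most one row with both entries 1 (else a 2×2 all-ones block appears), so Σ_i C(r_i, 2) ≤ C(69, 2) = 2346. By convexity Σ_i C(r_i, 2) ≥ 180·C(z/180, 2) = z(z − 180)/(2·180), giving z² − 180z − 180·69·68 ≤ 0 and hence z ≤ (1/2)[180 + √(32400 + 4·844560)] = (1/2)[180 + √3410640] ≈ (1/2)(180 + 1846.7918) = 1013.3959.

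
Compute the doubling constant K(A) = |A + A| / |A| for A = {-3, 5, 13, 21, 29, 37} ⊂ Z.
K = |A + A| / |A| = 11/6

Enumerate A + A = {a + b : a, b ∈ A}. With |A| = 6, there are |A|^2 = 36 ordered sum pairs; collecting distinct values, A + A = {-6, 2, 10, 18, 26, 34, 42, 50, 58, 66, 74}, so |A + A| = 11. Thus K = 11/6. Here |A + A| = 2|A| − 1 = 11, the minimum possible — so K = 11/6 is minimal, which holds iff A is an arithmetic progression.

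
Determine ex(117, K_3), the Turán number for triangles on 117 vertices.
ex(117, K_3) = ⌊117^2/4⌋ = 3422

Mantel (1907): a triangle-free graph on n vertices has at most ⌊n^2/4⌋ edges, with equality for the complete bipartite graph K_{⌊n/2⌋, ⌈n/2⌉}. For n = 117: ⌊117^2/4⌋ = ⌊13689/4⌋ = 3422. The extremal graph is K_{58, 59}, which has 58·59 = 3422 edges.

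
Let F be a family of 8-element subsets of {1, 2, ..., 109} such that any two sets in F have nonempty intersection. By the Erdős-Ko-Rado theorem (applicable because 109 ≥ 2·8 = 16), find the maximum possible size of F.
max |F| = C(108, 7) = 27883218168

The Erdős-Ko-Rado theorem states: for n ≥ 2k, an intersecting family of k-subsets of an n-element set has size at most C(n − 1, k − 1), with equality for 'star' families {A ⊆ [n] : |A| = k, i ∈ A} (fix an element i). For n = 109, k = 8: C(108, 7) = 27883218168.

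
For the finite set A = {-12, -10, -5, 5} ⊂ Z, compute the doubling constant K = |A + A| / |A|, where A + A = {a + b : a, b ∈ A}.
K = |A + A| / |A| = 10/4 = 5/2

Enumerate A + A = {a + b : a, b ∈ A}. With |A| = 4, there are |A|^2 = 16 ordered sum pairs; collecting distinct values, A + A = {-24, -22, -20, -17, -15, -10, -7, -5, 0, 10}, so |A + A| = 10. Thus K = 10/4 = 5/2. For comparison, the minimum possible |A + A| over all 4-element sets is 2·4 − 1 = 7 (so min K = 7/4), attained only by arithmetic progressions.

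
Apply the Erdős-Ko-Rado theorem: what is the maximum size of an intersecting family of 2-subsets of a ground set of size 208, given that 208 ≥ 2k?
max |F| = C(207, 1) = 207

The Erdős-Ko-Rado theorem states: for n ≥ 2k, an intersecting family of k-subsets of an n-element set has size at most C(n − 1, k − 1), with equality for 'star' families {A ⊆ [n] : |A| = k, i ∈ A} (fix an element i). For n = 208, k = 2: C(207, 1) = 207.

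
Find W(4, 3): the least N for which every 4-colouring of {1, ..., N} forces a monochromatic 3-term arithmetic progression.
W(4, 3) = 76

W(4, 3) = 76. The lower bound W(4, 3) > 75 comes from an explicit good 4-colouring of [1, 75]; the upper bound W(4, 3) ≤ 76 was verified by exhaustive search over 4-colourings of [1, 76].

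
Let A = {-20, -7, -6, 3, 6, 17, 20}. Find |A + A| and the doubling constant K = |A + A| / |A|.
K = |A + A| / |A| = 24/7

Enumerate A + A = {a + b : a, b ∈ A}. With |A| = 7, there are |A|^2 = 49 ordered sum pairs; collecting distinct values, A + A = {-40, -27, -26, -17, -14, -13, -12, -4, -3, -1, 0, 6, 9, 10, 11, 12, 13, 14, 20, 23, 26, 34, 37, 40}, so |A + A| = 24. Thus K = 24/7. For comparison, the minimum possible |A + A| over all 7-element sets is 2·7 − 1 = 13 (so min K = 13/7), attained only by arithmetic progressions.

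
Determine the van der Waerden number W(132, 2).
W(132, 2) = 132 + 1 = 133

A 2-term AP is any pair of integers, so a monochromatic 2-AP exists iff some colour is used at least twice. With 132 colours, the colouring i ↦ i on {1, ..., 132} uses each colour once, avoiding any monochromatic pair, so W(132, 2) > 132. For {1, ..., 133}, pigeonhole forces two integers of the same colour, which form a monochromatic 2-AP. Hence W(132, 2) = 133.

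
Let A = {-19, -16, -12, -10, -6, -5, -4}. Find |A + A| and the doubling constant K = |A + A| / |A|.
K = |A + A| / |A| = 23/7

Enumerate A + A = {a + b : a, b ∈ A}. With |A| = 7, there are |A|^2 = 49 ordered sum pairs; collecting distinct values, A + A = {-38, -35, -32, -31, -29, -28, -26, -25, -24, -23, -22, -21, -20, -18, -17, -16, -15, -14, -12, -11, -10, -9, -8}, so |A + A| = 23. Thus K = 23/7. For comparison, the minimum possible |A + A| over all 7-element sets is 2·7 − 1 = 13 (so min K = 13/7), attained only by arithmetic progressions.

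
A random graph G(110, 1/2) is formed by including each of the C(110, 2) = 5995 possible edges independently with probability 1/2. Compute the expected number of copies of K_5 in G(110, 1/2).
E[# K_5] = C(110, 5) · (1/2)^C(5, 2) = 122391522 / 2^10 = 61195761/512 ≈ 119522.970703

For each 5-subset S of vertices (there are C(110, 5) = 122391522 such S), let X_S = 1 if S induces a K_5 (all C(5, 2) = 10 edges present). Then P(X_S = 1) = (1/2)^10 = 1/1024. By linearity of expectation, E[# K_5] = C(110, 5) · (1/2)^10 = 122391522 / 1024 = 61195761/512 ≈ 119522.970703.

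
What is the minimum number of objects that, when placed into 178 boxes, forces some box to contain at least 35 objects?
n = (35 − 1)·178 + 1 = 6053

By the generalised pigeonhole principle, to guarantee some box contains ≥ r objects we need more than (r − 1) · k objects total. Threshold: n = (r − 1) · k + 1. With r = 35 and k = 178: n = 34 · 178 + 1 = 6052 + 1 = 6053. For n = 6052 = 34 · 178, we can put exactly 34 objects in every box, avoiding 35 in any single one — so 6053 is tight.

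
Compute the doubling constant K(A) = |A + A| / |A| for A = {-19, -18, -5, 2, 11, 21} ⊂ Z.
K = |A + A| / |A| = 21/6 = 7/2

Enumerate A + A = {a + b : a, b ∈ A}. With |A| = 6, there are |A|^2 = 36 ordered sum pairs; collecting distinct values, A + A = {-38, -37, -36, -24, -23, -17, -16, -10, -8, -7, -3, 2, 3, 4, 6, 13, 16, 22, 23, 32, 42}, so |A + A| = 21. Thus K = 21/6 = 7/2. For comparison, the minimum possible |A + A| over all 6-element sets is 2·6 − 1 = 11 (so min K = 11/6), attained only by arithmetic progressions.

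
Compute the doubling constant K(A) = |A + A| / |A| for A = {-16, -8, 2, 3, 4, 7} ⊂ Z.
K = |A + A| / |A| = 20/6 = 10/3

Enumerate A + A = {a + b : a, b ∈ A}. With |A| = 6, there are |A|^2 = 36 ordered sum pairs; collecting distinct values, A + A = {-32, -24, -16, -14, -13, -12, -9, -6, -5, -4, -1, 4, 5, 6, 7, 8, 9, 10, 11, 14}, so |A + A| = 20. Thus K = 20/6 = 10/3. For comparison, the minimum possible |A + A| over all 6-element sets is 2·6 − 1 = 11 (so min K = 11/6), attained only by arithmetic progressions.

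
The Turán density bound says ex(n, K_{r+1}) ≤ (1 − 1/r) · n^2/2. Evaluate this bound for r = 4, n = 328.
Turán density bound = (3/4) · 328^2/2 = 40344

Turán's theorem: ex(n, K_{r+1}) is achieved by the complete r-partite Turán graph T(n, r) with parts as balanced as possible, and is at most (1 − 1/r) · n^2/2. For r = 4, n = 328: the density bound is (3/4) · 107584/2 = 40344. Since 4 ∣ 328, the Turán graph T(328, 4) has parts of equal size 82, and its edge count e(T(328, 4)) = 40344 attains the density bound exactly.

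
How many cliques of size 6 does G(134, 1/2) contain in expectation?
E[# K_6] = C(134, 6) · (1/2)^C(6, 2) = 7177979809 / 2^15 ≈ 219054.559601

For each 6-subset S of vertices (there are C(134, 6) = 7177979809 such S), let X_S = 1 if S induces a K_6 (all C(6, 2) = 15 edges present). Then P(X_S = 1) = (1/2)^15 = 1/32768. By linearity of expectation, E[# K_6] = C(134, 6) · (1/2)^15 = 7177979809 / 32768 ≈ 219054.559601.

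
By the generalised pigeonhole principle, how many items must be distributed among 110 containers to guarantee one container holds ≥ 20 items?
n = (20 − 1)·110 + 1 = 2091

By the generalised pigeonhole principle, to guarantee some box contains ≥ r objects we need more than (r − 1) · k objects total. Threshold: n = (r − 1) · k + 1. With r = 20 and k = 110: n = 19 · 110 + 1 = 2090 + 1 = 2091. For n = 2090 = 19 · 110, we can put exactly 19 objects in every box, avoiding 20 in any single one — so 2091 is tight.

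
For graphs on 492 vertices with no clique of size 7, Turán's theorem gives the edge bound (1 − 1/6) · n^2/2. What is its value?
Turán density bound = (5/6) · 492^2/2 = 100860

Turán's theorem: ex(n, K_{r+1}) is achieved by the complete r-partite Turán graph T(n, r) with parts as balanced as possible, and is at most (1 − 1/r) · n^2/2. For r = 6, n = 492: the density bound is (5/6) · 242064/2 = 100860. Since 6 ∣ 492, the Turán graph T(492, 6) has parts of equal size 82, and its edge count e(T(492, 6)) = 100860 attains the density bound exactly.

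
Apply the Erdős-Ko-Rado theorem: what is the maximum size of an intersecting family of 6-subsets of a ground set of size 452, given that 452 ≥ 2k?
max |F| = C(451, 5) = 152068649040

Erdős-Ko-Rado (1961): when n ≥ 2k, max |F| = C(n−1, k−1). The bound is attained by the star {A : i ∈ A} for any fixed i ∈ [n]. Here C(452−1, 6−1) = C(451, 5) = 152068649040.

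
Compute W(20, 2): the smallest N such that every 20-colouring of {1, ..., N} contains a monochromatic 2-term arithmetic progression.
W(20, 2) = 20 + 1 = 21

A 2-term AP is any pair of integers, so a monochromatic 2-AP exists iff some colour is used at least twice. With 20 colours, the colouring i ↦ i on {1, ..., 20} uses each colour once, avoiding any monochromatic pair, so W(20, 2) > 20. For {1, ..., 21}, pigeonhole forces two integers of the same colour, which form a monochromatic 2-AP. Hence W(20, 2) = 21.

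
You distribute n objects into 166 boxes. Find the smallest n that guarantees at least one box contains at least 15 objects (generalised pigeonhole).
n = (15 − 1)·166 + 1 = 2325

By the generalised pigeonhole principle, to guarantee some box contains ≥ r objects we need more than (r − 1) · k objects total. Threshold: n = (r − 1) · k + 1. With r = 15 and k = 166: n = 14 · 166 + 1 = 2324 + 1 = 2325. For n = 2324 = 14 · 166, we can put exactly 14 objects in every box, avoiding 15 in any single one — so 2325 is tight.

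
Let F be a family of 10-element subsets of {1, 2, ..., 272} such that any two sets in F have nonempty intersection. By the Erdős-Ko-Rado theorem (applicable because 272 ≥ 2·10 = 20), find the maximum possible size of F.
max |F| = C(271, 9) = 18995710556429805

Erdős-Ko-Rado (1961): when n ≥ 2k, max |F| = C(n−1, k−1). The bound is attained by the star {A : i ∈ A} for any fixed i ∈ [n]. Here C(272−1, 10−1) = C(271, 9) = 18995710556429805.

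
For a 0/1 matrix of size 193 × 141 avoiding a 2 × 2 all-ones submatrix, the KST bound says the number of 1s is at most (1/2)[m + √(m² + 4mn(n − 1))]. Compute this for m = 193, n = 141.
z(193, 141; 2, 2) ≤ (1/2)[193 + √(193² + 4·193·141·140)] = (1/2)[193 + √15276529] = 2050.76

Kővári–Sós–Turán: let r_1, ..., r_193 be the row sums and z = Σ r_i the total number of 1s. Each pair of columns can share at most one row with both entries 1 (else a 2×2 all-ones block appears), so Σ_i C(r_i, 2) ≤ C(141, 2) = 9870. By convexity Σ_i C(r_i, 2) ≥ 193·C(z/193, 2) = z(z − 193)/(2·193), giving z² − 193z − 193·141·140 ≤ 0 and hence z ≤ (1/2)[193 + √(37249 + 4·3809820)] = (1/2)[193 + √15276529] ≈ (1/2)(193 + 3908.5201) = 2050.76.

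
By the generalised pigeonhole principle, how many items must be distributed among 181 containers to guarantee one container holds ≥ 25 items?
n = (25 − 1)·181 + 1 = 4345

By the generalised pigeonhole principle, to guarantee some box contains ≥ r objects we need more than (r − 1) · k objects total. Threshold: n = (r − 1) · k + 1. With r = 25 and k = 181: n = 24 · 181 + 1 = 4344 + 1 = 4345. For n = 4344 = 24 · 181, we can put exactly 24 objects in every box, avoiding 25 in any single one — so 4345 is tight.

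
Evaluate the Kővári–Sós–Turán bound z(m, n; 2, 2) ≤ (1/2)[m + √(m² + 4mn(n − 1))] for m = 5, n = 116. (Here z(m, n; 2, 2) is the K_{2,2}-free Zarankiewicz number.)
z(5, 116; 2, 2) ≤ (1/2)[5 + √(5² + 4·5·116·115)] = (1/2)[5 + √266825] = 260.7755

Kővári–Sós–Turán: let r_1, ..., r_5 be the row sums and z = Σ r_i the total number of 1s. Each pair of columns can share at most one row with both entries 1 (else a 2×2 all-ones block appears), so Σ_i C(r_i, 2) ≤ C(116, 2) = 6670. By convexity Σ_i C(r_i, 2) ≥ 5·C(z/5, 2) = z(z − 5)/(2·5), giving z² − 5z − 5·116·115 ≤ 0 and hence z ≤ (1/2)[5 + √(25 + 4·66700)] = (1/2)[5 + √266825] ≈ (1/2)(5 + 516.5511) = 260.7755.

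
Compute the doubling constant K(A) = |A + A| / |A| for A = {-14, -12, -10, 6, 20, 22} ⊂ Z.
K = |A + A| / |A| = 17/6

Enumerate A + A = {a + b : a, b ∈ A}. With |A| = 6, there are |A|^2 = 36 ordered sum pairs; collecting distinct values, A + A = {-28, -26, -24, -22, -20, -8, -6, -4, 6, 8, 10, 12, 26, 28, 40, 42, 44}, so |A + A| = 17. Thus K = 17/6. For comparison, the minimum possible |A + A| over all 6-element sets is 2·6 − 1 = 11 (so min K = 11/6), attained only by arithmetic progressions.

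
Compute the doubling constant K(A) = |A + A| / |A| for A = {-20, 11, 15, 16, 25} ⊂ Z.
K = |A + A| / |A| = 15/5 = 3

Enumerate A + A = {a + b : a, b ∈ A}. With |A| = 5, there are |A|^2 = 25 ordered sum pairs; collecting distinct values, A + A = {-40, -9, -5, -4, 5, 22, 26, 27, 30, 31, 32, 36, 40, 41, 50}, so |A + A| = 15. Thus K = 15/5 = 3. For comparison, the minimum possible |A + A| over all 5-element sets is 2·5 − 1 = 9 (so min K = 9/5), attained only by arithmetic progressions.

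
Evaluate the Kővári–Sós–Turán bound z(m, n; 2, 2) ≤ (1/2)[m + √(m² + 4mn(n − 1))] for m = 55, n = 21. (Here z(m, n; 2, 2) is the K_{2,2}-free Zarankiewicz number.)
z(55, 21; 2, 2) ≤ (1/2)[55 + √(55² + 4·55·21·20)] = (1/2)[55 + √95425] = 181.9547

Kővári–Sós–Turán: let r_1, ..., r_55 be the row sums and z = Σ r_i the total number of 1s. Each pair of columns can share at most one row with both entries 1 (else a 2×2 all-ones block appears), so Σ_i C(r_i, 2) ≤ C(21, 2) = 210. By convexity Σ_i C(r_i, 2) ≥ 55·C(z/55, 2) = z(z − 55)/(2·55), giving z² − 55z − 55·21·20 ≤ 0 and hence z ≤ (1/2)[55 + √(3025 + 4·23100)] = (1/2)[55 + √95425] ≈ (1/2)(55 + 308.9094) = 181.9547.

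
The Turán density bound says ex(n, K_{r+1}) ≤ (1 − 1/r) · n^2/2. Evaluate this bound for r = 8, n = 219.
Turán density bound = (7/8) · 219^2/2 = 335727/16 ≈ 20982.9375

Turán's theorem: ex(n, K_{r+1}) is achieved by the complete r-partite Turán graph T(n, r) with parts as balanced as possible, and is at most (1 − 1/r) · n^2/2. For r = 8, n = 219: the density bound is (7/8) · 47961/2 = 335727/16 ≈ 20982.9375. The integer-valued extremum is e(T(219, 8)) = 20982, which is strictly less than the density bound 335727/16 since 8 ∤ 219 (the parts of T(219, 8) cannot all be equal).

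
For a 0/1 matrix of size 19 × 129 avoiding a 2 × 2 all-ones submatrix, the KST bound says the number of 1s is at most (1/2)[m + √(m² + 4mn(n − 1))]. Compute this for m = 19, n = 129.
z(19, 129; 2, 2) ≤ (1/2)[19 + √(19² + 4·19·129·128)] = (1/2)[19 + √1255273] = 569.6948

Kővári–Sós–Turán: let r_1, ..., r_19 be the row sums and z = Σ r_i the total number of 1s. Each pair of columns can share at most one row with both entries 1 (else a 2×2 all-ones block appears), so Σ_i C(r_i, 2) ≤ C(129, 2) = 8256. By convexity Σ_i C(r_i, 2) ≥ 19·C(z/19, 2) = z(z − 19)/(2·19), giving z² − 19z − 19·129·128 ≤ 0 and hence z ≤ (1/2)[19 + √(361 + 4·313728)] = (1/2)[19 + √1255273] ≈ (1/2)(19 + 1120.3897) = 569.6948.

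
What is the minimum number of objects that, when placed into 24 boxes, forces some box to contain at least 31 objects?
n = (31 − 1)·24 + 1 = 721

By the generalised pigeonhole principle, to guarantee some box contains ≥ r objects we need more than (r − 1) · k objects total. Threshold: n = (r − 1) · k + 1. With r = 31 and k = 24: n = 30 · 24 + 1 = 720 + 1 = 721. For n = 720 = 30 · 24, we can put exactly 30 objects in every box, avoiding 31 in any single one — so 721 is tight.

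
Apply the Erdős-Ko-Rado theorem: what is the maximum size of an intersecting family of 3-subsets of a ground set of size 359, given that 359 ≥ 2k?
max |F| = C(358, 2) = 63903

The Erdős-Ko-Rado theorem states: for n ≥ 2k, an intersecting family of k-subsets of an n-element set has size at most C(n − 1, k − 1), with equality for 'star' families {A ⊆ [n] : |A| = k, i ∈ A} (fix an element i). For n = 359, k = 3: C(358, 2) = 63903.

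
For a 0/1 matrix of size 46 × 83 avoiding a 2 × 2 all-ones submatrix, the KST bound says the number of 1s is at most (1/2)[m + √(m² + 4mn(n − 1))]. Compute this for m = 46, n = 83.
z(46, 83; 2, 2) ≤ (1/2)[46 + √(46² + 4·46·83·82)] = (1/2)[46 + √1254420] = 583.0045

Kővári–Sós–Turán: let r_1, ..., r_46 be the row sums and z = Σ r_i the total number of 1s. Each pair of columns can share at most one row with both entries 1 (else a 2×2 all-ones block appears), so Σ_i C(r_i, 2) ≤ C(83, 2) = 3403. By convexity Σ_i C(r_i, 2) ≥ 46·C(z/46, 2) = z(z − 46)/(2·46), giving z² − 46z − 46·83·82 ≤ 0 and hence z ≤ (1/2)[46 + √(2116 + 4·313076)] = (1/2)[46 + √1254420] ≈ (1/2)(46 + 1120.0089) = 583.0045.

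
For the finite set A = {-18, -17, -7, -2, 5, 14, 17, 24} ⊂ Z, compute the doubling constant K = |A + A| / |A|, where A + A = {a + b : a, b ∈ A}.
K = |A + A| / |A| = 32/8 = 4

Enumerate A + A = {a + b : a, b ∈ A}. With |A| = 8, there are |A|^2 = 64 ordered sum pairs; collecting distinct values, A + A = {-36, -35, -34, -25, -24, -20, -19, -14, -13, -12, -9, -4, -3, -2, -1, 0, 3, 6, 7, 10, 12, 15, 17, 19, 22, 28, 29, 31, 34, 38, 41, 48}, so |A + A| = 32. Thus K = 32/8 = 4. For comparison, the minimum possible |A + A| over all 8-element sets is 2·8 − 1 = 15 (so min K = 15/8), attained only by arithmetic progressions.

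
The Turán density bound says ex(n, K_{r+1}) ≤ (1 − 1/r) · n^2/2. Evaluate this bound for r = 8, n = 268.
Turán density bound = (7/8) · 268^2/2 = 31423

Turán's theorem: ex(n, K_{r+1}) is achieved by the complete r-partite Turán graph T(n, r) with parts as balanced as possible, and is at most (1 − 1/r) · n^2/2. For r = 8, n = 268: the density bound is (7/8) · 71824/2 = 31423. The integer-valued extremum is e(T(268, 8)) = 31422, which is strictly less than the density bound 31423 since 8 ∤ 268 (the parts of T(268, 8) cannot all be equal).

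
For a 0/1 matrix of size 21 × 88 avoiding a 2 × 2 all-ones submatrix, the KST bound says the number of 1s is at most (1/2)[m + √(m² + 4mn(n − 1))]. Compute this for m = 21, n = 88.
z(21, 88; 2, 2) ≤ (1/2)[21 + √(21² + 4·21·88·87)] = (1/2)[21 + √643545] = 411.6063

Kővári–Sós–Turán: let r_1, ..., r_21 be the row sums and z = Σ r_i the total number of 1s. Each pair of columns can share at most one row with both entries 1 (else a 2×2 all-ones block appears), so Σ_i C(r_i, 2) ≤ C(88, 2) = 3828. By convexity Σ_i C(r_i, 2) ≥ 21·C(z/21, 2) = z(z − 21)/(2·21), giving z² − 21z − 21·88·87 ≤ 0 and hence z ≤ (1/2)[21 + √(441 + 4·160776)] = (1/2)[21 + √643545] ≈ (1/2)(21 + 802.2126) = 411.6063.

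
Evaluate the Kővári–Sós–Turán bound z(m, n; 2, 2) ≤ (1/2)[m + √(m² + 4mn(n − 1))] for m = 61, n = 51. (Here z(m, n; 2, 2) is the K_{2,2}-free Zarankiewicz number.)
z(61, 51; 2, 2) ≤ (1/2)[61 + √(61² + 4·61·51·50)] = (1/2)[61 + √625921] = 426.0758

Kővári–Sós–Turán: let r_1, ..., r_61 be the row sums and z = Σ r_i the total number of 1s. Each pair of columns can share at most one row with both entries 1 (else a 2×2 all-ones block appears), so Σ_i C(r_i, 2) ≤ C(51, 2) = 1275. By convexity Σ_i C(r_i, 2) ≥ 61·C(z/61, 2) = z(z − 61)/(2·61), giving z² − 61z − 61·51·50 ≤ 0 and hence z ≤ (1/2)[61 + √(3721 + 4·155550)] = (1/2)[61 + √625921] ≈ (1/2)(61 + 791.1517) = 426.0758.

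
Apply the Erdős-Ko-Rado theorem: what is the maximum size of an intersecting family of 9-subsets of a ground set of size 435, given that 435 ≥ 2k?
max |F| = C(434, 8) = 29256037985248074

Erdős-Ko-Rado (1961): when n ≥ 2k, max |F| = C(n−1, k−1). The bound is attained by the star {A : i ∈ A} for any fixed i ∈ [n]. Here C(435−1, 9−1) = C(434, 8) = 29256037985248074.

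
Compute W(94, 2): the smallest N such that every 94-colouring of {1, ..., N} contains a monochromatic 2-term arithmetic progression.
W(94, 2) = 94 + 1 = 95

A 2-term AP is any pair of integers, so a monochromatic 2-AP exists iff some colour is used at least twice. With 94 colours, the colouring i ↦ i on {1, ..., 94} uses each colour once, avoiding any monochromatic pair, so W(94, 2) > 94. For {1, ..., 95}, pigeonhole forces two integers of the same colour, which form a monochromatic 2-AP. Hence W(94, 2) = 95.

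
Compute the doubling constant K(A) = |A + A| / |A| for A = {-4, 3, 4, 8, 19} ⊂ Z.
K = |A + A| / |A| = 15/5 = 3

Enumerate A + A = {a + b : a, b ∈ A}. With |A| = 5, there are |A|^2 = 25 ordered sum pairs; collecting distinct values, A + A = {-8, -1, 0, 4, 6, 7, 8, 11, 12, 15, 16, 22, 23, 27, 38}, so |A + A| = 15. Thus K = 15/5 = 3. For comparison, the minimum possible |A + A| over all 5-element sets is 2·5 − 1 = 9 (so min K = 9/5), attained only by arithmetic progressions.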